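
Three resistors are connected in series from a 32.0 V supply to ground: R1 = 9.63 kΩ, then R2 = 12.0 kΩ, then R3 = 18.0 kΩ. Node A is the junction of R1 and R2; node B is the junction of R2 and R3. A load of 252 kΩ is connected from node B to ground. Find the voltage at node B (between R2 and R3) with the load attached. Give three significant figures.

At node B, R3 is in parallel with the load: R3‖R_L = 16.80 kΩ.
Below node A the resistance is R2 + (R3‖R_L) = 28.80 kΩ, so V_A = 32.0 × 28.80/38.43 = 23.98 V.
Then V_B = V_A × (R3‖R_L)/(R2 + R3‖R_L) = 23.98 × 16.80/28.80 = 14.0 V.

V ≈ 14.0 V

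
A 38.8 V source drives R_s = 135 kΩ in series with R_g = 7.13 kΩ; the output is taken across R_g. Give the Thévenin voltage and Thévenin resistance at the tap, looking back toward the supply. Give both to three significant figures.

V_th is the open-circuit tap voltage: 38.8 × 7.13/(135 + 7.13) = 1.95 V.
With the supply zeroed, R_s and R_g appear in parallel from the tap: R_th = R_s‖R_g = (135 × 7.13)/142.1 = 6.77 kΩ.

V_th = 1.95 V, R_th = 6.77 kΩ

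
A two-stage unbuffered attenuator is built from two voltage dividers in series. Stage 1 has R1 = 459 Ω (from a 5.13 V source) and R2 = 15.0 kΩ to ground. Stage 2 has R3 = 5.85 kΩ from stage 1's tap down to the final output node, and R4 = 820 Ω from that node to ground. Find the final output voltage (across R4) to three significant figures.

Stage 2 presents R3+R4 = 6670 Ω as a load on stage 1's tap.
Stage 1's lower leg becomes R2‖(R3+R4) = 4617 Ω, so V_mid = 5.13 × 4617/5076 = 4.666 V.
Stage 2 is itself unloaded: V_out = V_mid × R4/(R3+R4) = 4.666 × 820/6670 = 0.574 V.

V_out ≈ 0.574 V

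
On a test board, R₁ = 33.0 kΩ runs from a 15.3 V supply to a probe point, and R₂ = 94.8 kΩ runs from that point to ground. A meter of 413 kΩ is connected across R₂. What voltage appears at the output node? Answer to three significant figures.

V_out ≈ 10.7 V

The load sits in parallel with R₂: R₂‖R_L = (94.8 × 413) / (94.8 + 413) = 77.10 kΩ.
V_out = 15.3 × 77.10 / (33.0 + 77.10) = 15.3 × 77.10/110.1 = 10.7 V.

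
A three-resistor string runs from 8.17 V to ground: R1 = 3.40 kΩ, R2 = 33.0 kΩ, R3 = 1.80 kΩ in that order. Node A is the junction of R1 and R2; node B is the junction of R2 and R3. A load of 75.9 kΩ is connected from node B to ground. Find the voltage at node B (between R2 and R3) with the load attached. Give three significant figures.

V ≈ 0.376 V

At node B, R3 is in parallel with the load: R3‖R_L = 1.758 kΩ.
Below node A the resistance is R2 + (R3‖R_L) = 34.76 kΩ, so V_A = 8.17 × 34.76/38.16 = 7.442 V.
Then V_B = V_A × (R3‖R_L)/(R2 + R3‖R_L) = 7.442 × 1.758/34.76 = 0.376 V.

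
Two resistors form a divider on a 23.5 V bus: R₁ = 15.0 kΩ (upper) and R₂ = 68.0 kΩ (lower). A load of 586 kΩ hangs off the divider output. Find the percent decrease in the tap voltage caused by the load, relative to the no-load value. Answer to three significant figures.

2.05 %

The divider's output (Thévenin) resistance is R₁‖R₂ = 12.29 kΩ.
Fractional drop under load = R_th/(R_th + R_L) = 12.29 / (12.29 + 586) = 0.02054.
So the output falls by 2.05 %.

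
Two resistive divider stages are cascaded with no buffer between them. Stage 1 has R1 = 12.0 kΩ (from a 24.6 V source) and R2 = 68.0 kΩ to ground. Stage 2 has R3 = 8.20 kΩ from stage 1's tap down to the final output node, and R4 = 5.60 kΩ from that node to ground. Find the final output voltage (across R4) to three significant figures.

V_out ≈ 4.88 V

Stage 2 presents R3+R4 = 13.80 kΩ as a load on stage 1's tap.
Stage 1's lower leg becomes R2‖(R3+R4) = 11.47 kΩ, so V_mid = 24.6 × 11.47/23.47 = 12.02 V.
Stage 2 is itself unloaded: V_out = V_mid × R4/(R3+R4) = 12.02 × 5.60/13.80 = 4.88 V.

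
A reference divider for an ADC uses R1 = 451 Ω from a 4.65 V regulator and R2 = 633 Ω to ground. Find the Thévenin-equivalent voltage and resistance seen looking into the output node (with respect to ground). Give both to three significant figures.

V_th is the open-circuit tap voltage: 4.65 × 633/(451 + 633) = 2.72 V.
With the supply zeroed, R1 and R2 appear in parallel from the tap: R_th = R1‖R2 = (451 × 633)/1084 = 263 Ω.

V_th = 2.72 V, R_th = 263 Ω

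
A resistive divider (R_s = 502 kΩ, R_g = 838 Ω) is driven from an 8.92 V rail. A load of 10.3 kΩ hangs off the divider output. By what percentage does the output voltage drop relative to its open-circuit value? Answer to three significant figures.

The divider's output (Thévenin) resistance is R_s‖R_g = 836.6 Ω.
Fractional drop under load = R_th/(R_th + R_L) = 836.6 / (836.6 + 10300) = 0.07512.
So the output falls by 7.51 %.

7.51 %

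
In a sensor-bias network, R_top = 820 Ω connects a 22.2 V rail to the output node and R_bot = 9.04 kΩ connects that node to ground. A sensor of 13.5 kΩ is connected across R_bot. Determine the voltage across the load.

V_out ≈ 19.3 V

The load sits in parallel with R_bot: R_bot‖R_L = (9040 × 13500) / (9040 + 13500) = 5414 Ω.
V_out = 22.2 × 5414 / (820 + 5414) = 22.2 × 5414/6234 = 19.3 V.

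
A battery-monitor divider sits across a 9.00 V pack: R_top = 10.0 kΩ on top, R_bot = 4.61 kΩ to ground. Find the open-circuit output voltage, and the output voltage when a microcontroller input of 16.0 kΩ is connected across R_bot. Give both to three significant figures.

Unloaded: 2.84 V; loaded: 2.37 V

Open-circuit: V = 9.00 × 4.61/(10.0 + 4.61) = 2.84 V.
With the load, R_bot becomes R_bot‖R_L = 3.579 kΩ, so V = 9.00 × 3.579/13.58 = 2.37 V.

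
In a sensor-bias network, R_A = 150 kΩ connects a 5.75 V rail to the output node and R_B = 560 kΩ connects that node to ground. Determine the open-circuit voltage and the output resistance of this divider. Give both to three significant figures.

V_th is the open-circuit tap voltage: 5.75 × 560/(150 + 560) = 4.54 V.
With the supply zeroed, R_A and R_B appear in parallel from the tap: R_th = R_A‖R_B = (150 × 560)/710.0 = 118 kΩ.

V_th = 4.54 V, R_th = 118 kΩ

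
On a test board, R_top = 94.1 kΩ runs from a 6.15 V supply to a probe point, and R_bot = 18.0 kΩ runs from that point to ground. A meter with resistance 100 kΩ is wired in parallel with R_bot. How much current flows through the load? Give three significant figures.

I_L ≈ 8.58 µA

R_bot‖R_L = 15.25 kΩ; V_out = 6.15 × 15.25/109.4 = 0.8579 V.
I_L = V_out / R_L = 0.8579 / 100 kΩ = 8.58 µA.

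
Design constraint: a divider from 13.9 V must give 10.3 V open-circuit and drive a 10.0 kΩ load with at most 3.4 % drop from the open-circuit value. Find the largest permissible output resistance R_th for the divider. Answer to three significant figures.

Loading drop = R_th/(R_th + R_L) ≤ 0.0340, so R_th ≤ R_L · ε/(1−ε) = 10.0 kΩ × 0.0340/0.9660 = 352 Ω.

R_th ≤ 352 Ω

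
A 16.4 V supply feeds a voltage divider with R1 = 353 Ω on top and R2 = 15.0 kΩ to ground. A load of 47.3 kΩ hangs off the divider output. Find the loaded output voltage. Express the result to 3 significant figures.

V_out ≈ 15.9 V

The load sits in parallel with R2: R2‖R_L = (15000 × 47300) / (15000 + 47300) = 11390 Ω.
V_out = 16.4 × 11390 / (353 + 11390) = 16.4 × 11390/11740 = 15.9 V.
(Unloaded it would have been 16.0 V.)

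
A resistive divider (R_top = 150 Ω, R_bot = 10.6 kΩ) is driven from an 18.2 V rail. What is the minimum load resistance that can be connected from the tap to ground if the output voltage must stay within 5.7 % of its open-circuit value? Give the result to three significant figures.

R_L(min) ≈ 2.45 kΩ

Output resistance R_th = R_top‖R_bot = (150 × 10600)/10750 = 147.9 Ω.
The fractional drop is R_th/(R_th + R_L); requiring this ≤ 0.0570 gives R_L ≥ R_th(1/0.0570 − 1) = 147.9 × 16.54 = 2.45 kΩ.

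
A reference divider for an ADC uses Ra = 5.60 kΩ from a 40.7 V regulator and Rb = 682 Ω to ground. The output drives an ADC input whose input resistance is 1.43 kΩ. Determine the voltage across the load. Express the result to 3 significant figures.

V_out ≈ 3.10 V

The load sits in parallel with Rb: Rb‖R_L = (682 × 1430) / (682 + 1430) = 461.8 Ω.
V_out = 40.7 × 461.8 / (5600 + 461.8) = 40.7 × 461.8/6062 = 3.10 V.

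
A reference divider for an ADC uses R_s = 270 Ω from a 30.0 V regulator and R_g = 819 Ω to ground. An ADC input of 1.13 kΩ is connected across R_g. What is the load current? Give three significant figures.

I_L ≈ 16.9 mA

R_g‖R_L = 474.8 Ω; V_out = 30.0 × 474.8/744.8 = 19.13 V.
I_L = V_out / R_L = 19.13 / 1.13 kΩ = 16.9 mA.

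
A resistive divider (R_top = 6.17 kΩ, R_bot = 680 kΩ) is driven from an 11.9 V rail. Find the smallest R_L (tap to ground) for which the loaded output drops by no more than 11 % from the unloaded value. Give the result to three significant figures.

Output resistance R_th = R_top‖R_bot = (6.17 × 680)/686.2 = 6.115 kΩ.
The fractional drop is R_th/(R_th + R_L); requiring this ≤ 0.110 gives R_L ≥ R_th(1/0.110 − 1) = 6.115 × 8.091 = 49.5 kΩ.

R_L(min) ≈ 49.5 kΩ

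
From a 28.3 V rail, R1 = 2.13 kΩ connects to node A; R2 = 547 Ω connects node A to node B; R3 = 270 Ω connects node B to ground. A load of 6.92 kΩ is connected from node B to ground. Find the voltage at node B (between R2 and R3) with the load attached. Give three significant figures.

V ≈ 2.50 V

At node B, R3 is in parallel with the load: R3‖R_L = 259.9 Ω.
Below node A the resistance is R2 + (R3‖R_L) = 806.9 Ω, so V_A = 28.3 × 806.9/2937 = 7.775 V.
Then V_B = V_A × (R3‖R_L)/(R2 + R3‖R_L) = 7.775 × 259.9/806.9 = 2.50 V.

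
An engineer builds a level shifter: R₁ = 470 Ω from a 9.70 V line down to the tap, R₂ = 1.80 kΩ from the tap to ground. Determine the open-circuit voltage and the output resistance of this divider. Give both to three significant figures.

V_th is the open-circuit tap voltage: 9.70 × 1800/(470 + 1800) = 7.69 V.
With the supply zeroed, R₁ and R₂ appear in parallel from the tap: R_th = R₁‖R₂ = (470 × 1800)/2270 = 373 Ω.

V_th = 7.69 V, R_th = 373 Ω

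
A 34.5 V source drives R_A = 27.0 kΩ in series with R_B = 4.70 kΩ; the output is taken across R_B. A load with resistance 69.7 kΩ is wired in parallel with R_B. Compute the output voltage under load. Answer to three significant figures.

The load sits in parallel with R_B: R_B‖R_L = (4.70 × 69.7) / (4.70 + 69.7) = 4.403 kΩ.
V_out = 34.5 × 4.403 / (27.0 + 4.403) = 34.5 × 4.403/31.40 = 4.84 V.

V_out ≈ 4.84 V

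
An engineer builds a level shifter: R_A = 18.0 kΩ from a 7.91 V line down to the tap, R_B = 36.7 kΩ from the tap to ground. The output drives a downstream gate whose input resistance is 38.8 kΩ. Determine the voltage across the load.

V_out ≈ 4.05 V

The load sits in parallel with R_B: R_B‖R_L = (36.7 × 38.8) / (36.7 + 38.8) = 18.86 kΩ.
V_out = 7.91 × 18.86 / (18.0 + 18.86) = 7.91 × 18.86/36.86 = 4.05 V.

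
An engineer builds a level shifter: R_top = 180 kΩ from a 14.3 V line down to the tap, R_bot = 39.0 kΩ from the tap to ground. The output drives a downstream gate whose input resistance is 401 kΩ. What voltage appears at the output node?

The load sits in parallel with R_bot: R_bot‖R_L = (39.0 × 401) / (39.0 + 401) = 35.54 kΩ.
V_out = 14.3 × 35.54 / (180 + 35.54) = 14.3 × 35.54/215.5 = 2.36 V.

V_out ≈ 2.36 V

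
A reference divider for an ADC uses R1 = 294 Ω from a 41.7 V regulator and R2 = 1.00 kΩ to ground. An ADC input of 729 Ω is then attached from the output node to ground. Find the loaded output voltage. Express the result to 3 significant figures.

V_out ≈ 24.6 V

The load sits in parallel with R2: R2‖R_L = (1000 × 729) / (1000 + 729) = 421.6 Ω.
V_out = 41.7 × 421.6 / (294 + 421.6) = 41.7 × 421.6/715.6 = 24.6 V.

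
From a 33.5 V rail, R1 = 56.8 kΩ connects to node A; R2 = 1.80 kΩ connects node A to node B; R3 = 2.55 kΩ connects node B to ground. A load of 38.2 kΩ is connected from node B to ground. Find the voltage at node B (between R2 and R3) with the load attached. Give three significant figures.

V ≈ 1.31 V

At node B, R3 is in parallel with the load: R3‖R_L = 2.390 kΩ.
Below node A the resistance is R2 + (R3‖R_L) = 4.190 kΩ, so V_A = 33.5 × 4.190/60.99 = 2.302 V.
Then V_B = V_A × (R3‖R_L)/(R2 + R3‖R_L) = 2.302 × 2.390/4.190 = 1.31 V.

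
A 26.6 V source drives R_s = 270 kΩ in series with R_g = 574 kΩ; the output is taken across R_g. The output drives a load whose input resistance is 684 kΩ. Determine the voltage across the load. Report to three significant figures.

V_out ≈ 14.3 V

The load sits in parallel with R_g: R_g‖R_L = (574 × 684) / (574 + 684) = 312.1 kΩ.
V_out = 26.6 × 312.1 / (270 + 312.1) = 26.6 × 312.1/582.1 = 14.3 V.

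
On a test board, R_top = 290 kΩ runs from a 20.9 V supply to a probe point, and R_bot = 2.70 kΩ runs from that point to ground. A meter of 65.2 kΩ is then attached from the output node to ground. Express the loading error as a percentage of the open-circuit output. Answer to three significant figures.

3.94 %

The divider's output (Thévenin) resistance is R_top‖R_bot = 2.675 kΩ.
Fractional drop under load = R_th/(R_th + R_L) = 2.675 / (2.675 + 65.2) = 0.03941.
So the output falls by 3.94 %.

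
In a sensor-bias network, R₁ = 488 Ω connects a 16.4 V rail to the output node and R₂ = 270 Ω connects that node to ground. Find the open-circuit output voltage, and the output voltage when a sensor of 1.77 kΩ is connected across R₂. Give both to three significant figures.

Open-circuit: V = 16.4 × 270/(488 + 270) = 5.84 V.
With the load, R₂ becomes R₂‖R_L = 234.3 Ω, so V = 16.4 × 234.3/722.3 = 5.32 V.

Unloaded: 5.84 V; loaded: 5.32 V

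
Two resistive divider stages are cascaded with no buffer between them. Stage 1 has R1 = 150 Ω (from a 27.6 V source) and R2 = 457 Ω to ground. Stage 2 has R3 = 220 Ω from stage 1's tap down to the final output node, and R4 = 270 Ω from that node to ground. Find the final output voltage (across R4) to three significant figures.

V_out ≈ 9.31 V

Stage 2 presents R3+R4 = 490.0 Ω as a load on stage 1's tap.
Stage 1's lower leg becomes R2‖(R3+R4) = 236.5 Ω, so V_mid = 27.6 × 236.5/386.5 = 16.89 V.
Stage 2 is itself unloaded: V_out = V_mid × R4/(R3+R4) = 16.89 × 270/490.0 = 9.31 V.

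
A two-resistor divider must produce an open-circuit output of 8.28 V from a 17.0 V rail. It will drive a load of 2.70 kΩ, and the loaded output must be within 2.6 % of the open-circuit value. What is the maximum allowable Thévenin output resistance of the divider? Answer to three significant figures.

R_th ≤ 72.1 Ω

Loading drop = R_th/(R_th + R_L) ≤ 0.0260, so R_th ≤ R_L · ε/(1−ε) = 2.70 kΩ × 0.0260/0.9740 = 72.1 Ω.
(Any R1, R2 with R2/(R1+R2) = 0.487 and R1‖R2 ≤ 72.1 Ω will meet the spec.)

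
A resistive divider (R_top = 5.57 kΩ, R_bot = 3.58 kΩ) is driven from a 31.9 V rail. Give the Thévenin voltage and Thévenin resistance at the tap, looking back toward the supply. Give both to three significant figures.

V_th = 12.5 V, R_th = 2.18 kΩ

V_th is the open-circuit tap voltage: 31.9 × 3.58/(5.57 + 3.58) = 12.5 V.
With the supply zeroed, R_top and R_bot appear in parallel from the tap: R_th = R_top‖R_bot = (5.57 × 3.58)/9.150 = 2.18 kΩ.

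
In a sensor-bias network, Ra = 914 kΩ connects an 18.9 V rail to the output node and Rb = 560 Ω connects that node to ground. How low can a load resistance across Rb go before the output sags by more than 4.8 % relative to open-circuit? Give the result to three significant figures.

Output resistance R_th = Ra‖Rb = (914000 × 560)/914600 = 559.7 Ω.
The fractional drop is R_th/(R_th + R_L); requiring this ≤ 0.0480 gives R_L ≥ R_th(1/0.0480 − 1) = 559.7 × 19.83 = 11.1 kΩ.

R_L(min) ≈ 11.1 kΩ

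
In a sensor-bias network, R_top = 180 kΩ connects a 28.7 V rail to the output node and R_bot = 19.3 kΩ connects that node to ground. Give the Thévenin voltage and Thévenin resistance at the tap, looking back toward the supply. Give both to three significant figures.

V_th is the open-circuit tap voltage: 28.7 × 19.3/(180 + 19.3) = 2.78 V.
With the supply zeroed, R_top and R_bot appear in parallel from the tap: R_th = R_top‖R_bot = (180 × 19.3)/199.3 = 17.4 kΩ.

V_th = 2.78 V, R_th = 17.4 kΩ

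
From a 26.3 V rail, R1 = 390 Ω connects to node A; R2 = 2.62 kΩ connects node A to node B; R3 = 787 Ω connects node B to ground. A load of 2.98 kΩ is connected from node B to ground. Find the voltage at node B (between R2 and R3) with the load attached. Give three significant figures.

V ≈ 4.51 V

At node B, R3 is in parallel with the load: R3‖R_L = 622.6 Ω.
Below node A the resistance is R2 + (R3‖R_L) = 3243 Ω, so V_A = 26.3 × 3243/3633 = 23.48 V.
Then V_B = V_A × (R3‖R_L)/(R2 + R3‖R_L) = 23.48 × 622.6/3243 = 4.51 V.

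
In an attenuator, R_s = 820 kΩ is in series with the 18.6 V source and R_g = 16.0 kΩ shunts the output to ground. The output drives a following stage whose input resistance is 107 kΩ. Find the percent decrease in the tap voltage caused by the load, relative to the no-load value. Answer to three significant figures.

Unloaded V = 18.6 × 16.0/836.0 = 0.35598 V.
Loaded: R_g‖R_L = 13.92 kΩ, giving V = 18.6 × 13.92/833.9 = 0.31045 V.
Drop = (0.35598 − 0.31045) / 0.35598 = 12.8 %.

12.8 %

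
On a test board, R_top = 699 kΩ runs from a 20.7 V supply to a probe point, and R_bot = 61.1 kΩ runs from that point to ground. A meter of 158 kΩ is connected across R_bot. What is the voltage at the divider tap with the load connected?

V_out ≈ 1.23 V

The load sits in parallel with R_bot: R_bot‖R_L = (61.1 × 158) / (61.1 + 158) = 44.06 kΩ.
V_out = 20.7 × 44.06 / (699 + 44.06) = 20.7 × 44.06/743.1 = 1.23 V.
(Unloaded it would have been 1.66 V.)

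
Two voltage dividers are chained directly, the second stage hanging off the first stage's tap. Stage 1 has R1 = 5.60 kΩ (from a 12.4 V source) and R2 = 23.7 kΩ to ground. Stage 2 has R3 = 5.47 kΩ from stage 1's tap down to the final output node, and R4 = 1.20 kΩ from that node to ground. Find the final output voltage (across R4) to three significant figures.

Stage 2 presents R3+R4 = 6.670 kΩ as a load on stage 1's tap.
Stage 1's lower leg becomes R2‖(R3+R4) = 5.205 kΩ, so V_mid = 12.4 × 5.205/10.81 = 5.973 V.
Stage 2 is itself unloaded: V_out = V_mid × R4/(R3+R4) = 5.973 × 1.20/6.670 = 1.07 V.

V_out ≈ 1.07 V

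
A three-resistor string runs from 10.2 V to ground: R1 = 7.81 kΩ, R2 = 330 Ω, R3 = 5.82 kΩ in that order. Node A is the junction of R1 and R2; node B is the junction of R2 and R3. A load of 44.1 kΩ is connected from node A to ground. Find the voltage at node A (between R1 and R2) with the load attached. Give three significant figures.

Below node A the series string R2+R3 = 6150 Ω sits in parallel with the 44100 Ω load: 5397 Ω.
V_A = 10.2 × 5397/(7810 + 5397) = 4.17 V.

V ≈ 4.17 V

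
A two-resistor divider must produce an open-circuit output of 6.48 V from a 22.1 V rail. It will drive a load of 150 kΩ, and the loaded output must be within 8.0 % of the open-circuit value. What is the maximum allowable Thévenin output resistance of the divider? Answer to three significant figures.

Loading drop = R_th/(R_th + R_L) ≤ 0.0800, so R_th ≤ R_L · ε/(1−ε) = 150 kΩ × 0.0800/0.9200 = 13.0 kΩ.

R_th ≤ 13.0 kΩ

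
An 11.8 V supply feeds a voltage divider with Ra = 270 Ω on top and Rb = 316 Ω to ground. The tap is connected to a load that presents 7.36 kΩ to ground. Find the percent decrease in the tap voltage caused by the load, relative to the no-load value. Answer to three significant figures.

1.94 %

The divider's output (Thévenin) resistance is Ra‖Rb = 145.6 Ω.
Fractional drop under load = R_th/(R_th + R_L) = 145.6 / (145.6 + 7360) = 0.01940.
So the output falls by 1.94 %.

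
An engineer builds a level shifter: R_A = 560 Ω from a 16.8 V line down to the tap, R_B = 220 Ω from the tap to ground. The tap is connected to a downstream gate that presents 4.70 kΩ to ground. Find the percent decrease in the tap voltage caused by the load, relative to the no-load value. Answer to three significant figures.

The divider's output (Thévenin) resistance is R_A‖R_B = 157.9 Ω.
Fractional drop under load = R_th/(R_th + R_L) = 157.9 / (157.9 + 4700) = 0.03251.
So the output falls by 3.25 %.

3.25 %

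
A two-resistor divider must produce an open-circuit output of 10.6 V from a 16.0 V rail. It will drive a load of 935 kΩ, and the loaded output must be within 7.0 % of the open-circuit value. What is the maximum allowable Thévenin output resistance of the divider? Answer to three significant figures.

Loading drop = R_th/(R_th + R_L) ≤ 0.0700, so R_th ≤ R_L · ε/(1−ε) = 935 kΩ × 0.0700/0.9300 = 70.4 kΩ.
(Any R1, R2 with R2/(R1+R2) = 0.662 and R1‖R2 ≤ 70.4 kΩ will meet the spec.)

R_th ≤ 70.4 kΩ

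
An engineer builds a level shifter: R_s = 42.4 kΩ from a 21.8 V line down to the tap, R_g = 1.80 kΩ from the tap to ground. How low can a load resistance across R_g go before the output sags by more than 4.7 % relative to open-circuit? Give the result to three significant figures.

Output resistance R_th = R_s‖R_g = (42.4 × 1.80)/44.20 = 1.727 kΩ.
The fractional drop is R_th/(R_th + R_L); requiring this ≤ 0.0470 gives R_L ≥ R_th(1/0.0470 − 1) = 1.727 × 20.28 = 35.0 kΩ.

R_L(min) ≈ 35.0 kΩ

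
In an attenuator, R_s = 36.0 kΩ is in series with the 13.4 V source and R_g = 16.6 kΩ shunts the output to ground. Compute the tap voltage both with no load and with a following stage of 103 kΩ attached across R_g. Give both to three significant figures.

Unloaded: 4.23 V; loaded: 3.81 V

Open-circuit: V = 13.4 × 16.6/(36.0 + 16.6) = 4.23 V.
With the load, R_g becomes R_g‖R_L = 14.30 kΩ, so V = 13.4 × 14.30/50.30 = 3.81 V.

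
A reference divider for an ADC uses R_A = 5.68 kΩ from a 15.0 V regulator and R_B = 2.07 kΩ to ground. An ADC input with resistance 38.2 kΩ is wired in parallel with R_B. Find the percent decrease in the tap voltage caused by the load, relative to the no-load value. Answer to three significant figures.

The divider's output (Thévenin) resistance is R_A‖R_B = 1.517 kΩ.
Fractional drop under load = R_th/(R_th + R_L) = 1.517 / (1.517 + 38.2) = 0.03820.
So the output falls by 3.82 %.

3.82 %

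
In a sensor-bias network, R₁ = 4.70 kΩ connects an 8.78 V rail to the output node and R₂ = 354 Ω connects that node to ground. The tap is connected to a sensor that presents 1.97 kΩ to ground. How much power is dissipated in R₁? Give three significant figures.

P ≈ 14.5 mW

Total resistance from the source is R₁ + (R₂‖R_L) = 5000 Ω, so I = 8.78/5000 Ω = 1.756 mA.
P = I²·R₁ = (1.756 mA)² × 4.70 kΩ = 14.5 mW.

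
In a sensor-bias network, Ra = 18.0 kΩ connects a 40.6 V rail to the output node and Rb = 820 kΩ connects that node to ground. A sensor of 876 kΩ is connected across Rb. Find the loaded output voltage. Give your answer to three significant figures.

V_out ≈ 38.9 V

The load sits in parallel with Rb: Rb‖R_L = (820 × 876) / (820 + 876) = 423.5 kΩ.
V_out = 40.6 × 423.5 / (18.0 + 423.5) = 40.6 × 423.5/441.5 = 38.9 V.
(Unloaded it would have been 39.7 V.)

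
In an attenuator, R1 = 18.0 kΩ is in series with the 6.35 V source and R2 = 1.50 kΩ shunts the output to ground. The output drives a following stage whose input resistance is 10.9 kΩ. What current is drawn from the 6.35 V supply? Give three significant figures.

I ≈ 0.329 mA

R2‖R_L = 1.319 kΩ, so the source sees R1 + R2‖R_L = 19.32 kΩ.
I = 6.35 V / 19.32 kΩ = 0.329 mA.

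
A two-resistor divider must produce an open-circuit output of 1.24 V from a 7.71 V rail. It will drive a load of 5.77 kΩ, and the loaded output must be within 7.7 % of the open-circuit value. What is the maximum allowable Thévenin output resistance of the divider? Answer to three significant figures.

Loading drop = R_th/(R_th + R_L) ≤ 0.0770, so R_th ≤ R_L · ε/(1−ε) = 5.77 kΩ × 0.0770/0.9230 = 481 Ω.

R_th ≤ 481 Ω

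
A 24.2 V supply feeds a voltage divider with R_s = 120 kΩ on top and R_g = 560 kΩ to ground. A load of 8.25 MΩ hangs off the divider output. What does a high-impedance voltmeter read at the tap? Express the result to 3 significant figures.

The load sits in parallel with R_g: R_g‖R_L = (560 × 8250) / (560 + 8250) = 524.4 kΩ.
V_out = 24.2 × 524.4 / (120 + 524.4) = 24.2 × 524.4/644.4 = 19.7 V.
(Unloaded it would have been 19.9 V.)

V_out ≈ 19.7 V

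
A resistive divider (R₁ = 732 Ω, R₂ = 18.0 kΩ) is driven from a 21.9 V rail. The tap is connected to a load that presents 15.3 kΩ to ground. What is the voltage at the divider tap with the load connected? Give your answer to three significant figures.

The load sits in parallel with R₂: R₂‖R_L = (18000 × 15300) / (18000 + 15300) = 8270 Ω.
V_out = 21.9 × 8270 / (732 + 8270) = 21.9 × 8270/9002 = 20.1 V.
(Unloaded it would have been 21.0 V.)

V_out ≈ 20.1 V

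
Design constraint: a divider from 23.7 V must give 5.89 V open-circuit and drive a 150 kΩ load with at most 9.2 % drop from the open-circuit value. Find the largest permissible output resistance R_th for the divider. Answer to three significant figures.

Loading drop = R_th/(R_th + R_L) ≤ 0.0920, so R_th ≤ R_L · ε/(1−ε) = 150 kΩ × 0.0920/0.9080 = 15.2 kΩ.

R_th ≤ 15.2 kΩ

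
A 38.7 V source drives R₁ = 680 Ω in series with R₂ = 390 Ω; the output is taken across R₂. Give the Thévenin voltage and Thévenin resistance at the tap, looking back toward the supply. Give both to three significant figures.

V_th is the open-circuit tap voltage: 38.7 × 390/(680 + 390) = 14.1 V.
With the supply zeroed, R₁ and R₂ appear in parallel from the tap: R_th = R₁‖R₂ = (680 × 390)/1070 = 248 Ω.

V_th = 14.1 V, R_th = 248 Ω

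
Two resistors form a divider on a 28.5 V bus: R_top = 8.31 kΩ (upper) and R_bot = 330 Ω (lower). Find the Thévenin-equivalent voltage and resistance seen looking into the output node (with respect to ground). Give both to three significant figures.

V_th = 1.09 V, R_th = 317 Ω

V_th is the open-circuit tap voltage: 28.5 × 330/(8310 + 330) = 1.09 V.
With the supply zeroed, R_top and R_bot appear in parallel from the tap: R_th = R_top‖R_bot = (8310 × 330)/8640 = 317 Ω.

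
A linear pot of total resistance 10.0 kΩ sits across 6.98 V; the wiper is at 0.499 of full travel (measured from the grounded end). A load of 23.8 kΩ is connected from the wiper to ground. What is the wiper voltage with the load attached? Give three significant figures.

The wiper splits the pot into (1−α)R = 5.010 kΩ above and αR = 4.990 kΩ below.
Lower section ‖ load = 4.125 kΩ.
V_wiper = 6.98 × 4.125/(5.010 + 4.125) = 3.15 V.

V ≈ 3.15 V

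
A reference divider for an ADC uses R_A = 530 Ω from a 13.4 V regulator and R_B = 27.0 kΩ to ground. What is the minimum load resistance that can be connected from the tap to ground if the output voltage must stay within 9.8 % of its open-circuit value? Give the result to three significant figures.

R_L(min) ≈ 4.78 kΩ

Output resistance R_th = R_A‖R_B = (530 × 27000)/27530 = 519.8 Ω.
The fractional drop is R_th/(R_th + R_L); requiring this ≤ 0.0980 gives R_L ≥ R_th(1/0.0980 − 1) = 519.8 × 9.204 = 4.78 kΩ.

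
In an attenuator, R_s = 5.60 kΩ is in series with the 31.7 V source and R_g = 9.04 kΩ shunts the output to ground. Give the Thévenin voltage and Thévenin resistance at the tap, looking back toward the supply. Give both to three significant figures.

V_th = 19.6 V, R_th = 3.46 kΩ

V_th is the open-circuit tap voltage: 31.7 × 9.04/(5.60 + 9.04) = 19.6 V.
With the supply zeroed, R_s and R_g appear in parallel from the tap: R_th = R_s‖R_g = (5.60 × 9.04)/14.64 = 3.46 kΩ.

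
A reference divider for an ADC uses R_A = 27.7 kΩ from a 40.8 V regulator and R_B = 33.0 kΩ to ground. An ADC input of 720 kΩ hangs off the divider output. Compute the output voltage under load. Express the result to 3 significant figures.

V_out ≈ 21.7 V

The load sits in parallel with R_B: R_B‖R_L = (33.0 × 720) / (33.0 + 720) = 31.55 kΩ.
V_out = 40.8 × 31.55 / (27.7 + 31.55) = 40.8 × 31.55/59.25 = 21.7 V.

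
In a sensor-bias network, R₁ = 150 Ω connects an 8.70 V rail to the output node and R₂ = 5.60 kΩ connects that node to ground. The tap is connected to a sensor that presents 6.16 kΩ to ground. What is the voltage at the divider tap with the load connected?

V_out ≈ 8.28 V

The load sits in parallel with R₂: R₂‖R_L = (5600 × 6160) / (5600 + 6160) = 2933 Ω.
V_out = 8.70 × 2933 / (150 + 2933) = 8.70 × 2933/3083 = 8.28 V.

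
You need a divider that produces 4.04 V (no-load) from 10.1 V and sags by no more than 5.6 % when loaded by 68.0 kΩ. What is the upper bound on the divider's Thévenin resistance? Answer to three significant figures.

Loading drop = R_th/(R_th + R_L) ≤ 0.0560, so R_th ≤ R_L · ε/(1−ε) = 68.0 kΩ × 0.0560/0.9440 = 4.03 kΩ.

R_th ≤ 4.03 kΩ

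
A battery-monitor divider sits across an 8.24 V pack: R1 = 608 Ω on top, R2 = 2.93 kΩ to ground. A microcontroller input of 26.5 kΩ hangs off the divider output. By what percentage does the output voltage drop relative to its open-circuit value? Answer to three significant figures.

The divider's output (Thévenin) resistance is R1‖R2 = 503.5 Ω.
Fractional drop under load = R_th/(R_th + R_L) = 503.5 / (503.5 + 26500) = 0.01865.
So the output falls by 1.86 %.

1.86 %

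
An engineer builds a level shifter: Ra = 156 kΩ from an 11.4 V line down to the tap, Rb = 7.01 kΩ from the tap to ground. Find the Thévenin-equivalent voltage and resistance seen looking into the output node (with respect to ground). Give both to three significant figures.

V_th is the open-circuit tap voltage: 11.4 × 7.01/(156 + 7.01) = 0.490 V.
With the supply zeroed, Ra and Rb appear in parallel from the tap: R_th = Ra‖Rb = (156 × 7.01)/163.0 = 6.71 kΩ.

V_th = 0.490 V, R_th = 6.71 kΩ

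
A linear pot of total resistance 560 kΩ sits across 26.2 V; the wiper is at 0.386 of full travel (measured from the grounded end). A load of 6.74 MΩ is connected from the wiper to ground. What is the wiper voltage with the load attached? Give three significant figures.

V ≈ 9.92 V

The wiper splits the pot into (1−α)R = 343.8 kΩ above and αR = 216.2 kΩ below.
Lower section ‖ load = 209.4 kΩ.
V_wiper = 26.2 × 209.4/(343.8 + 209.4) = 9.92 V.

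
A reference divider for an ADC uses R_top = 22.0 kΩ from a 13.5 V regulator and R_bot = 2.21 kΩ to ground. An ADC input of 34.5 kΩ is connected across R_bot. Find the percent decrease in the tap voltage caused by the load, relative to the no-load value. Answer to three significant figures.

The divider's output (Thévenin) resistance is R_top‖R_bot = 2.008 kΩ.
Fractional drop under load = R_th/(R_th + R_L) = 2.008 / (2.008 + 34.5) = 0.05501.
So the output falls by 5.50 %.

5.50 %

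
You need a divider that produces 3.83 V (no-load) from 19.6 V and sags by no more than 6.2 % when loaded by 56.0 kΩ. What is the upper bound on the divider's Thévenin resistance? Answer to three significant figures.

Loading drop = R_th/(R_th + R_L) ≤ 0.0620, so R_th ≤ R_L · ε/(1−ε) = 56.0 kΩ × 0.0620/0.9380 = 3.70 kΩ.
(Any R1, R2 with R2/(R1+R2) = 0.195 and R1‖R2 ≤ 3.70 kΩ will meet the spec.)

R_th ≤ 3.70 kΩ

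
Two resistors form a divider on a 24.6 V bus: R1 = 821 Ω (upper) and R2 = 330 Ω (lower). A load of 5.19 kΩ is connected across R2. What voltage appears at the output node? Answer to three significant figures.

The load sits in parallel with R2: R2‖R_L = (330 × 5190) / (330 + 5190) = 310.3 Ω.
V_out = 24.6 × 310.3 / (821 + 310.3) = 24.6 × 310.3/1131 = 6.75 V.

V_out ≈ 6.75 V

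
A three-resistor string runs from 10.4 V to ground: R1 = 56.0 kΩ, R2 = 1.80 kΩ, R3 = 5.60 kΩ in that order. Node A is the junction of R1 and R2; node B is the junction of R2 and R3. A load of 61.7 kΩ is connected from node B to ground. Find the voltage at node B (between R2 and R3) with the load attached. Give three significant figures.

At node B, R3 is in parallel with the load: R3‖R_L = 5.134 kΩ.
Below node A the resistance is R2 + (R3‖R_L) = 6.934 kΩ, so V_A = 10.4 × 6.934/62.93 = 1.146 V.
Then V_B = V_A × (R3‖R_L)/(R2 + R3‖R_L) = 1.146 × 5.134/6.934 = 0.848 V.

V ≈ 0.848 V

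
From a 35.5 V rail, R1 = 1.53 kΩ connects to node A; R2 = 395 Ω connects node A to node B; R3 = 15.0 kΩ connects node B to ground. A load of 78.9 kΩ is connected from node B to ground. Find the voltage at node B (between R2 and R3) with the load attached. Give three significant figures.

V ≈ 30.8 V

At node B, R3 is in parallel with the load: R3‖R_L = 12600 Ω.
Below node A the resistance is R2 + (R3‖R_L) = 13000 Ω, so V_A = 35.5 × 13000/14530 = 31.76 V.
Then V_B = V_A × (R3‖R_L)/(R2 + R3‖R_L) = 31.76 × 12600/13000 = 30.8 V.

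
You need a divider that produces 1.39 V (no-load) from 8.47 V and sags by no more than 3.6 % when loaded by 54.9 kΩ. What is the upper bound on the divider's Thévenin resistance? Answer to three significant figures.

R_th ≤ 2.05 kΩ

Loading drop = R_th/(R_th + R_L) ≤ 0.0360, so R_th ≤ R_L · ε/(1−ε) = 54.9 kΩ × 0.0360/0.9640 = 2.05 kΩ.
(Any R1, R2 with R2/(R1+R2) = 0.164 and R1‖R2 ≤ 2.05 kΩ will meet the spec.)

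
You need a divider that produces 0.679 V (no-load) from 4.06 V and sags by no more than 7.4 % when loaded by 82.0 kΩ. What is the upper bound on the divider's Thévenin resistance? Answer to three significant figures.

R_th ≤ 6.55 kΩ

Loading drop = R_th/(R_th + R_L) ≤ 0.0740, so R_th ≤ R_L · ε/(1−ε) = 82.0 kΩ × 0.0740/0.9260 = 6.55 kΩ.
(Any R1, R2 with R2/(R1+R2) = 0.167 and R1‖R2 ≤ 6.55 kΩ will meet the spec.)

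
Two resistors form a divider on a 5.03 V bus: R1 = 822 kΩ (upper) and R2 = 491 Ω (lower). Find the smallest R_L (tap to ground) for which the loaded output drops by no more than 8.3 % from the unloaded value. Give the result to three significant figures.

Output resistance R_th = R1‖R2 = (822000 × 491)/822500 = 490.7 Ω.
The fractional drop is R_th/(R_th + R_L); requiring this ≤ 0.0830 gives R_L ≥ R_th(1/0.0830 − 1) = 490.7 × 11.05 = 5.42 kΩ.

R_L(min) ≈ 5.42 kΩ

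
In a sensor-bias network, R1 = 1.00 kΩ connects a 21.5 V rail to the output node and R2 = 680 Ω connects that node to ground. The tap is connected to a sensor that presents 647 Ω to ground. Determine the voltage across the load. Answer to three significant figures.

The load sits in parallel with R2: R2‖R_L = (680 × 647) / (680 + 647) = 331.5 Ω.
V_out = 21.5 × 331.5 / (1000 + 331.5) = 21.5 × 331.5/1332 = 5.35 V.
(Unloaded it would have been 8.70 V.)

V_out ≈ 5.35 V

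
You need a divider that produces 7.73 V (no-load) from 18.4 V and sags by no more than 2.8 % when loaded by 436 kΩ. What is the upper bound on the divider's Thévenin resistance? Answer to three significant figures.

Loading drop = R_th/(R_th + R_L) ≤ 0.0280, so R_th ≤ R_L · ε/(1−ε) = 436 kΩ × 0.0280/0.9720 = 12.6 kΩ.

R_th ≤ 12.6 kΩ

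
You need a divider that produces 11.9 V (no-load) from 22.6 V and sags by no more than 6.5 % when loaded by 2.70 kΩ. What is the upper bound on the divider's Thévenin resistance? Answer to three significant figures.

Loading drop = R_th/(R_th + R_L) ≤ 0.0650, so R_th ≤ R_L · ε/(1−ε) = 2.70 kΩ × 0.0650/0.9350 = 188 Ω.

R_th ≤ 188 Ω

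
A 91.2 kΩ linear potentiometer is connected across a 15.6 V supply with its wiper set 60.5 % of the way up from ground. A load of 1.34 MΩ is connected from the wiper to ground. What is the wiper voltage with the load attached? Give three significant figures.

V ≈ 9.29 V

The wiper splits the pot into (1−α)R = 36.02 kΩ above and αR = 55.18 kΩ below.
Lower section ‖ load = 52.99 kΩ.
V_wiper = 15.6 × 52.99/(36.02 + 52.99) = 9.29 V.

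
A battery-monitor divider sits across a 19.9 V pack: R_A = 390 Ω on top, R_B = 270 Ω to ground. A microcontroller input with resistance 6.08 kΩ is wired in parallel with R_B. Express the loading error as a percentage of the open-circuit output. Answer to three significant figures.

The divider's output (Thévenin) resistance is R_A‖R_B = 159.5 Ω.
Fractional drop under load = R_th/(R_th + R_L) = 159.5 / (159.5 + 6080) = 0.02557.
So the output falls by 2.56 %.

2.56 %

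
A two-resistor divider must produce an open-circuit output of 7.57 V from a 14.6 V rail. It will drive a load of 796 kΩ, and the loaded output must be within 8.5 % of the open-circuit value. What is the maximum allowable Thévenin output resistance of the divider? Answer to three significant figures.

R_th ≤ 73.9 kΩ

Loading drop = R_th/(R_th + R_L) ≤ 0.0850, so R_th ≤ R_L · ε/(1−ε) = 796 kΩ × 0.0850/0.9150 = 73.9 kΩ.
(Any R1, R2 with R2/(R1+R2) = 0.518 and R1‖R2 ≤ 73.9 kΩ will meet the spec.)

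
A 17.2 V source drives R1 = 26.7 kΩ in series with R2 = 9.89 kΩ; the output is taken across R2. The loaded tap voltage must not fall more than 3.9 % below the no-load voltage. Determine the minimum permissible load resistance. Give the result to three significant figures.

Output resistance R_th = R1‖R2 = (26.7 × 9.89)/36.59 = 7.217 kΩ.
The fractional drop is R_th/(R_th + R_L); requiring this ≤ 0.0390 gives R_L ≥ R_th(1/0.0390 − 1) = 7.217 × 24.64 = 178 kΩ.

R_L(min) ≈ 178 kΩ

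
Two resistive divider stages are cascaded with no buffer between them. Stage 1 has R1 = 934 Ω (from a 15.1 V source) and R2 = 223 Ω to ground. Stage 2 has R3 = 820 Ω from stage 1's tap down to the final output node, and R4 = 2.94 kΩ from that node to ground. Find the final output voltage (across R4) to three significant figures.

V_out ≈ 2.17 V

Stage 2 presents R3+R4 = 3760 Ω as a load on stage 1's tap.
Stage 1's lower leg becomes R2‖(R3+R4) = 210.5 Ω, so V_mid = 15.1 × 210.5/1145 = 2.777 V.
Stage 2 is itself unloaded: V_out = V_mid × R4/(R3+R4) = 2.777 × 2940/3760 = 2.17 V.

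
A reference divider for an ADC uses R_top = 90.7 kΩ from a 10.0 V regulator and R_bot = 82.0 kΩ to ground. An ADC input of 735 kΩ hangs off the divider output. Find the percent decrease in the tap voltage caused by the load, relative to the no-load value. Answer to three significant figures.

The divider's output (Thévenin) resistance is R_top‖R_bot = 43.07 kΩ.
Fractional drop under load = R_th/(R_th + R_L) = 43.07 / (43.07 + 735) = 0.05535.
So the output falls by 5.53 %.

5.53 %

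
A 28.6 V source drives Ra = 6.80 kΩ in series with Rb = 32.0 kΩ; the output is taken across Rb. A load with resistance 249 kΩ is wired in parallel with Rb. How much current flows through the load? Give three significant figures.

I_L ≈ 0.0926 mA

Rb‖R_L = 28.36 kΩ; V_out = 28.6 × 28.36/35.16 = 23.07 V.
I_L = V_out / R_L = 23.07 / 249 kΩ = 0.0926 mA.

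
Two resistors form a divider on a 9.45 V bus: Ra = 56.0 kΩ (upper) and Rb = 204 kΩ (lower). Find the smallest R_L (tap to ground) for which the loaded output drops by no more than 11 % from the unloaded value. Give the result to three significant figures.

R_L(min) ≈ 356 kΩ

Output resistance R_th = Ra‖Rb = (56.0 × 204)/260.0 = 43.94 kΩ.
The fractional drop is R_th/(R_th + R_L); requiring this ≤ 0.110 gives R_L ≥ R_th(1/0.110 − 1) = 43.94 × 8.091 = 356 kΩ.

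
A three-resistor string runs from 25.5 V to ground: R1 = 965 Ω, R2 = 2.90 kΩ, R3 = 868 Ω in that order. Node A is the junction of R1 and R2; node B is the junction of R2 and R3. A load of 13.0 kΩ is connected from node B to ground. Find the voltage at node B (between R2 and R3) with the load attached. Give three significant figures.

V ≈ 4.43 V

At node B, R3 is in parallel with the load: R3‖R_L = 813.7 Ω.
Below node A the resistance is R2 + (R3‖R_L) = 3714 Ω, so V_A = 25.5 × 3714/4679 = 20.24 V.
Then V_B = V_A × (R3‖R_L)/(R2 + R3‖R_L) = 20.24 × 813.7/3714 = 4.43 V.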